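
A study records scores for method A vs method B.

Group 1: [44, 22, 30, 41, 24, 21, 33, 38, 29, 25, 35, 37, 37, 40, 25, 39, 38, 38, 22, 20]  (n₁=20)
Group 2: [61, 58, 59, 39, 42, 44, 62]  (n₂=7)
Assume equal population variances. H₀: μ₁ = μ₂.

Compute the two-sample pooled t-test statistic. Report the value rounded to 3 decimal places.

test statistic = -5.518

x̄₁=31.900, s₁=7.766, n₁=20
x̄₂=52.143, s₂=9.990, n₂=7
s_p² = [19·7.766² + 6·9.990²]/25 = 69.7863
SE = √(s_p²·(1/20+1/7)) = 3.6686
t = (31.900−52.143)/3.6686 = -5.5178
df = 25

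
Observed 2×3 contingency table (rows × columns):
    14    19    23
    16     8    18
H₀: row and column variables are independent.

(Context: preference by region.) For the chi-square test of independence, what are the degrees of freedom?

df = (r−1)(c−1) = (2−1)·(3−1) = 2

degrees of freedom = 2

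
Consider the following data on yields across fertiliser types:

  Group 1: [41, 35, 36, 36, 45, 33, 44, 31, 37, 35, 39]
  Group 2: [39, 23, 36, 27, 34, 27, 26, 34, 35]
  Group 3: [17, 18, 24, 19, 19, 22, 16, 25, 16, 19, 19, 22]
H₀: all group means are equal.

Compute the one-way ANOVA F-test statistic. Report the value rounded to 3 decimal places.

Group means [37.45, 31.22, 19.67], grand mean 29.031
SSB = Σnᵢ(x̄ᵢ−x̄)² = 1876.019; SSW = ΣΣ(x−x̄ᵢ)² = 532.949
MSB = 1876.019/2 = 938.0096; MSW = 532.949/29 = 18.3776
F = MSB/MSW = 51.0410
df = (2, 29)

test statistic = 51.041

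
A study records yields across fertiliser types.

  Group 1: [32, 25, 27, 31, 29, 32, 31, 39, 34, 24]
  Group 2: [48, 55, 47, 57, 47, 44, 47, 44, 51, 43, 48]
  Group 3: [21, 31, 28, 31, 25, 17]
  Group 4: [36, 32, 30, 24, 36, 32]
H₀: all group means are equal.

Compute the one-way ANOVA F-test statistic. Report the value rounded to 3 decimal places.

Group means [30.40, 48.27, 25.50, 31.67], grand mean 35.697
SSB = Σnᵢ(x̄ᵢ−x̄)² = 2741.555; SSW = ΣΣ(x−x̄ᵢ)² = 633.415
MSB = 2741.555/3 = 913.8515; MSW = 633.415/29 = 21.8419
F = MSB/MSW = 41.8394
df = (3, 29)

test statistic = 41.839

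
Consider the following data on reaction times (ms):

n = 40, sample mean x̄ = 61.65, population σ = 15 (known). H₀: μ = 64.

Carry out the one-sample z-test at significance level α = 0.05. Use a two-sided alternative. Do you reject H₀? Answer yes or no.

reject H₀: no

SE = σ/√n = 15/√40 = 2.3717
z = (x̄−μ₀)/SE = (61.65−64)/2.3717 = -0.9908
p-value (two-sided) = 0.32176
At α=0.05: p ≥ α → fail to reject H₀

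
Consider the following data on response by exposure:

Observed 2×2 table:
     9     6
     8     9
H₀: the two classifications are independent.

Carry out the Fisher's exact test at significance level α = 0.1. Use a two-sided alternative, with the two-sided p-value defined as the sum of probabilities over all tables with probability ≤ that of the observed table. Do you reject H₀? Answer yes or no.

Margins: r₁=15, r₂=17, c₁=17, c₂=15, n=32
p_obs = C(15,9)·C(17,8)/C(32,17); sum pmf over tables with pmf ≤ p_obs
p-value (two-sided) = 0.50226
At α=0.1: p ≥ α → fail to reject H₀

reject H₀: no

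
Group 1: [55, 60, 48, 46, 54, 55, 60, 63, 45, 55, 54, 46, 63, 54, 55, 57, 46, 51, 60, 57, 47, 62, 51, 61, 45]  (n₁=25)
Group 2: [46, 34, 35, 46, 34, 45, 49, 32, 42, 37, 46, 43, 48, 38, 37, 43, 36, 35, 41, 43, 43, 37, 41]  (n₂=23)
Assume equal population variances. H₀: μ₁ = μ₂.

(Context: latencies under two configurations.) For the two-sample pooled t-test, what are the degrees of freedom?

df = n₁ + n₂ − 2 = 25 + 23 − 2 = 46

degrees of freedom = 46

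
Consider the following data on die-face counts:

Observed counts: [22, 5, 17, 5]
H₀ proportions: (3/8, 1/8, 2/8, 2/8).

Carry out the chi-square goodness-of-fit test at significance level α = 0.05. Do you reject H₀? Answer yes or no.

n = 49; E_i = n·p_i = [18.38, 6.12, 12.25, 12.25]
χ² = (22−18.38)²/18.38 + (5−6.12)²/6.12 + (17−12.25)²/12.25 + (5−12.25)²/12.25 = 7.0544
df = 3
p-value (upper-tail) = 0.07018
At α=0.05: p ≥ α → fail to reject H₀

reject H₀: no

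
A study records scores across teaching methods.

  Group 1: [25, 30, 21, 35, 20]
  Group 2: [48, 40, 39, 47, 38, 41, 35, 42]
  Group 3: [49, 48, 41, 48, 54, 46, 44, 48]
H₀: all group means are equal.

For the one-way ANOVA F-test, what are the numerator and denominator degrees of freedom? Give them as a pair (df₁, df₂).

k = 3 groups, N = 21 total
df = (k−1, N−k) = (3−1, 21−3) = (2, 18)

degrees of freedom = [2, 18]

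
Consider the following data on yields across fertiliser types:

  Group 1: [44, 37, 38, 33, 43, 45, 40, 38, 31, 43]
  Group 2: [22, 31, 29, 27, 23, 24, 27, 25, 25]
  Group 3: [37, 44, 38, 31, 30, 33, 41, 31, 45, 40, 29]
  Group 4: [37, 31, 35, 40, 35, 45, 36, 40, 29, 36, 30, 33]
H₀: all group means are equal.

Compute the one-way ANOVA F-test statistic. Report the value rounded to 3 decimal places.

test statistic = 14.235

Group means [39.20, 25.89, 36.27, 35.58], grand mean 34.548
SSB = Σnᵢ(x̄ᵢ−x̄)² = 936.817; SSW = ΣΣ(x−x̄ᵢ)² = 833.587
MSB = 936.817/3 = 312.2725; MSW = 833.587/38 = 21.9365
F = MSB/MSW = 14.2353
df = (3, 38)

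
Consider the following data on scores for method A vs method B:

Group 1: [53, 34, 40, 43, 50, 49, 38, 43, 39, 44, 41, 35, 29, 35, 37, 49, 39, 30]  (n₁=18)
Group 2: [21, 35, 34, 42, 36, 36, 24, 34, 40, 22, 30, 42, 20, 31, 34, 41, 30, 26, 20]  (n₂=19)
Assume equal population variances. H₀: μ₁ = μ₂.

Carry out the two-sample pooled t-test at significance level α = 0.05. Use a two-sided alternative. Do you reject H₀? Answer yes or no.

x̄₁=40.444, s₁=6.793, n₁=18
x̄₂=31.474, s₂=7.493, n₂=19
s_p² = [17·6.793² + 18·7.493²]/35 = 51.2909
SE = √(s_p²·(1/18+1/19)) = 2.3556
t = (40.444−31.474)/2.3556 = 3.8082
df = 35
p-value (two-sided) = 0.00054
At α=0.05: p < α → reject H₀

reject H₀: yes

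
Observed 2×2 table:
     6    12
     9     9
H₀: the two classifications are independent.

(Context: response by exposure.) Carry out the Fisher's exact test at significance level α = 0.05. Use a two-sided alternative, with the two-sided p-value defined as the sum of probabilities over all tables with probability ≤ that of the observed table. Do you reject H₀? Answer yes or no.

reject H₀: no

Margins: r₁=18, r₂=18, c₁=15, c₂=21, n=36
p_obs = C(18,6)·C(18,9)/C(36,15); sum pmf over tables with pmf ≤ p_obs
p-value (two-sided) = 0.49979
At α=0.05: p ≥ α → fail to reject H₀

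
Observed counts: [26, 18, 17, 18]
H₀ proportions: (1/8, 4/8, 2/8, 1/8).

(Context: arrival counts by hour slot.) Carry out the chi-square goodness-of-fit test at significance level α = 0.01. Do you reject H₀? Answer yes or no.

n = 79; E_i = n·p_i = [9.88, 39.50, 19.75, 9.88]
χ² = (26−9.88)²/9.88 + (18−39.50)²/39.50 + (17−19.75)²/19.75 + (18−9.88)²/9.88 = 45.1013
df = 3
p-value (upper-tail) = 0.00000
At α=0.01: p < α → reject H₀

reject H₀: yes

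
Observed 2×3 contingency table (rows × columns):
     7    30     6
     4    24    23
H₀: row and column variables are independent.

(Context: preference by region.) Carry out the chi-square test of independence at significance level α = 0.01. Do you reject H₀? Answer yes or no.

reject H₀: yes

Row totals [43, 51], col totals [11, 54, 29], n=94
χ² = (7−5.03)²/5.03 + (30−24.70)²/24.70 + (6−13.27)²/13.27 + (4−5.97)²/5.97 + (24−29.30)²/29.30 + (23−15.73)²/15.73 = 10.8481
df = 2
p-value (upper-tail) = 0.00441
At α=0.01: p < α → reject H₀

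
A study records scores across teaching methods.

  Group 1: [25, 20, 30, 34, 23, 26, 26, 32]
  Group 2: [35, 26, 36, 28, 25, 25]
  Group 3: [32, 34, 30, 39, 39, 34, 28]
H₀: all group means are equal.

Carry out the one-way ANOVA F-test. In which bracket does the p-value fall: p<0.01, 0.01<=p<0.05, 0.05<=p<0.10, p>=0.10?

Group means [27.00, 29.17, 33.71], grand mean 29.857
SSB = Σnᵢ(x̄ᵢ−x̄)² = 172.310; SSW = ΣΣ(x−x̄ᵢ)² = 386.262
MSB = 172.310/2 = 86.1548; MSW = 386.262/18 = 21.4590
F = MSB/MSW = 4.0149
df = (2, 18)
p-value (upper-tail) = 0.03616
→ bracket: 0.01<=p<0.05

p-value bracket: 0.01<=p<0.05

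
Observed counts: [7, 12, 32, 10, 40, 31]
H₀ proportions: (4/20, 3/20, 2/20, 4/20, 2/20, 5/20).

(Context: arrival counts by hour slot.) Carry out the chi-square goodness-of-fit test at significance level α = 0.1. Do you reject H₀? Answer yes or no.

n = 132; E_i = n·p_i = [26.40, 19.80, 13.20, 26.40, 13.20, 33.00]
χ² = (7−26.40)²/26.40 + (12−19.80)²/19.80 + (32−13.20)²/13.20 + (10−26.40)²/26.40 + (40−13.20)²/13.20 + (31−33.00)²/33.00 = 108.8258
df = 5
p-value (upper-tail) = 0.00000
At α=0.1: p < α → reject H₀

reject H₀: yes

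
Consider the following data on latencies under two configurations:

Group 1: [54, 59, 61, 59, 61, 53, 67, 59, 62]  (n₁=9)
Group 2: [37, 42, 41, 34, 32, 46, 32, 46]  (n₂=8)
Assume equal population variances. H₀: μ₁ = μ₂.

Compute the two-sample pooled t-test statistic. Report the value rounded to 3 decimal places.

x̄₁=59.444, s₁=4.187, n₁=9
x̄₂=38.750, s₂=5.825, n₂=8
s_p² = [8·4.187² + 7·5.825²]/15 = 25.1815
SE = √(s_p²·(1/9+1/8)) = 2.4384
t = (59.444−38.750)/2.4384 = 8.4870
df = 15

test statistic = 8.487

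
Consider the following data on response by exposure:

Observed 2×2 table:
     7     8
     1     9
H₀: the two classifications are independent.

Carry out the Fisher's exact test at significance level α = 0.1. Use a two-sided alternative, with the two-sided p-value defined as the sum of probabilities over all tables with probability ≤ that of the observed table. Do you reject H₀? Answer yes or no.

reject H₀: yes

Margins: r₁=15, r₂=10, c₁=8, c₂=17, n=25
p_obs = C(15,7)·C(10,1)/C(25,8); sum pmf over tables with pmf ≤ p_obs
p-value (two-sided) = 0.08754
At α=0.1: p < α → reject H₀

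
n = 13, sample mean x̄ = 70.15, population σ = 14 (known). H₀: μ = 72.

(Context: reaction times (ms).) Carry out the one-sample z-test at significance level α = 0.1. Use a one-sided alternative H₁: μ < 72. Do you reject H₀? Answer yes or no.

SE = σ/√n = 14/√13 = 3.8829
z = (x̄−μ₀)/SE = (70.15−72)/3.8829 = -0.4764
p-value (one-sided, H₁ less) = 0.31688
At α=0.1: p ≥ α → fail to reject H₀

reject H₀: no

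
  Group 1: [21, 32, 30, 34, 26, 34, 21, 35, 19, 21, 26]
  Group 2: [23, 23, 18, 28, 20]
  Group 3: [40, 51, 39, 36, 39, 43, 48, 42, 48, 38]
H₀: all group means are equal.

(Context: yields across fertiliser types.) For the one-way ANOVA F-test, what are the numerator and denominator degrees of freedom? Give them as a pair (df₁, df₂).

degrees of freedom = [2, 23]

k = 3 groups, N = 26 total
df = (k−1, N−k) = (3−1, 26−3) = (2, 23)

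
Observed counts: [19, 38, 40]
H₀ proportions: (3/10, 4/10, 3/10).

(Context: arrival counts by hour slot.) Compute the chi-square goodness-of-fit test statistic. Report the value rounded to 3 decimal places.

n = 97; E_i = n·p_i = [29.10, 38.80, 29.10]
χ² = (19−29.10)²/29.10 + (38−38.80)²/38.80 + (40−29.10)²/29.10 = 7.6048
df = 2

test statistic = 7.605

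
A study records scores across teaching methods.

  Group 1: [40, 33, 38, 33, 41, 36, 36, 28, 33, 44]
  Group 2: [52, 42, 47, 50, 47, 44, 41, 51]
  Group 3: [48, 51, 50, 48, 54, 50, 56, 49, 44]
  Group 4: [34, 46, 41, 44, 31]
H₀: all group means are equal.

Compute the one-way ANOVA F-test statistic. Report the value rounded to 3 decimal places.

Group means [36.20, 46.75, 50.00, 39.20], grand mean 43.188
SSB = Σnᵢ(x̄ᵢ−x̄)² = 1086.975; SSW = ΣΣ(x−x̄ᵢ)² = 583.900
MSB = 1086.975/3 = 362.3250; MSW = 583.900/28 = 20.8536
F = MSB/MSW = 17.3747
df = (3, 28)

test statistic = 17.375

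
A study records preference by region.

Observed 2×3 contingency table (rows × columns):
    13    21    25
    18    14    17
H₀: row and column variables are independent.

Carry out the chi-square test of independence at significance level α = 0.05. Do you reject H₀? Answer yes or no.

Row totals [59, 49], col totals [31, 35, 42], n=108
χ² = (13−16.94)²/16.94 + (21−19.12)²/19.12 + (25−22.94)²/22.94 + (18−14.06)²/14.06 + (14−15.88)²/15.88 + (17−19.06)²/19.06 = 2.8286
df = 2
p-value (upper-tail) = 0.24310
At α=0.05: p ≥ α → fail to reject H₀

reject H₀: no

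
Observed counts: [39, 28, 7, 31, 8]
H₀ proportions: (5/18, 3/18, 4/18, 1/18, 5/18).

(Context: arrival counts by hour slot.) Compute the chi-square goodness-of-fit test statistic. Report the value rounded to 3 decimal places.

n = 113; E_i = n·p_i = [31.39, 18.83, 25.11, 6.28, 31.39]
χ² = (39−31.39)²/31.39 + (28−18.83)²/18.83 + (7−25.11)²/25.11 + (31−6.28)²/6.28 + (8−31.39)²/31.39 = 134.1549
df = 4

test statistic = 134.155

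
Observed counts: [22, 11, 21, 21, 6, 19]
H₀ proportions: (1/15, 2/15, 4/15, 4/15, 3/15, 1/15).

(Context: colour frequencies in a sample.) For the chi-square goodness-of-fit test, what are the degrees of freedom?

df = k − 1 = 6 − 1 = 5

degrees of freedom = 5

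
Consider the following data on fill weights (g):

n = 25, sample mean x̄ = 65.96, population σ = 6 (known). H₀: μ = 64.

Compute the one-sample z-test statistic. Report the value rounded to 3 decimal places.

SE = σ/√n = 6/√25 = 1.2000
z = (x̄−μ₀)/SE = (65.96−64)/1.2000 = 1.6333

test statistic = 1.633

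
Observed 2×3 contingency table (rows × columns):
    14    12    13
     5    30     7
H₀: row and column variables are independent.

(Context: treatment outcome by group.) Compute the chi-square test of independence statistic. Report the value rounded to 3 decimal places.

Row totals [39, 42], col totals [19, 42, 20], n=81
χ² = (14−9.15)²/9.15 + (12−20.22)²/20.22 + (13−9.63)²/9.63 + (5−9.85)²/9.85 + (30−21.78)²/21.78 + (7−10.37)²/10.37 = 13.6851
df = 2

test statistic = 13.685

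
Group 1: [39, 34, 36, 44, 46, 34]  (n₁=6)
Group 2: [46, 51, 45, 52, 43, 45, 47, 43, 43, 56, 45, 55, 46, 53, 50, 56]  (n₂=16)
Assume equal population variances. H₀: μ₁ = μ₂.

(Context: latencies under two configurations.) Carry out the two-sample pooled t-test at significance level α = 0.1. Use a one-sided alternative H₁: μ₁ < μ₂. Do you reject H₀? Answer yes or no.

x̄₁=38.833, s₁=5.154, n₁=6
x̄₂=48.500, s₂=4.747, n₂=16
s_p² = [5·5.154² + 15·4.747²]/20 = 23.5417
SE = √(s_p²·(1/6+1/16)) = 2.3227
t = (38.833−48.500)/2.3227 = -4.1618
df = 20
p-value (one-sided, H₁ less) = 0.00024
At α=0.1: p < α → reject H₀

reject H₀: yes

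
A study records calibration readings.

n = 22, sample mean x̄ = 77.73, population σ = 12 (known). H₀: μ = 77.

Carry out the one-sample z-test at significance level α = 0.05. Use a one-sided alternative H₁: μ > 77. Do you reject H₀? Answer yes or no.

SE = σ/√n = 12/√22 = 2.5584
z = (x̄−μ₀)/SE = (77.73−77)/2.5584 = 0.2853
p-value (one-sided, H₁ greater) = 0.38769
At α=0.05: p ≥ α → fail to reject H₀

reject H₀: no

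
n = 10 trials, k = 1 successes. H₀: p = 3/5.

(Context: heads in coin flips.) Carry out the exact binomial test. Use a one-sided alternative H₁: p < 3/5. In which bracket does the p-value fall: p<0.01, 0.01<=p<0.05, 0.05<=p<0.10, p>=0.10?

p-value bracket: p<0.01

Exact binomial: n=10, k=1, p₀=3/5=0.6000
P(X≤1) from Σ C(n,i)·p₀^i·(1−p₀)^(n−i)
p-value (one-sided, H₁ less) = 0.00168
→ bracket: p<0.01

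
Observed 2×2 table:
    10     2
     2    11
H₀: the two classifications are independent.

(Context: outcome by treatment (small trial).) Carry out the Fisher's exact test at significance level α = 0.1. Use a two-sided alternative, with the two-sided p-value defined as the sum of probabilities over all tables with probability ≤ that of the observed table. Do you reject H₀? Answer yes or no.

Margins: r₁=12, r₂=13, c₁=12, c₂=13, n=25
p_obs = C(12,10)·C(13,2)/C(25,12); sum pmf over tables with pmf ≤ p_obs
p-value (two-sided) = 0.00120
At α=0.1: p < α → reject H₀

reject H₀: yes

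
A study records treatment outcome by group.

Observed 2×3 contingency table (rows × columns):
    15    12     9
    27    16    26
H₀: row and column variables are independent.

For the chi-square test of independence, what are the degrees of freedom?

df = (r−1)(c−1) = (2−1)·(3−1) = 2

degrees of freedom = 2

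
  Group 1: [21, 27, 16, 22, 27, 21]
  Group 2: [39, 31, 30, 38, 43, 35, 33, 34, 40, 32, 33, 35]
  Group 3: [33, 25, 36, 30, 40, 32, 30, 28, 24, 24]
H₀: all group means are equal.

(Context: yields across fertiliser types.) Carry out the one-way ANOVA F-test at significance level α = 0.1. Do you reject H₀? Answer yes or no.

Group means [22.33, 35.25, 30.20], grand mean 30.679
SSB = Σnᵢ(x̄ᵢ−x̄)² = 670.924; SSW = ΣΣ(x−x̄ᵢ)² = 509.183
MSB = 670.924/2 = 335.4619; MSW = 509.183/25 = 20.3673
F = MSB/MSW = 16.4706
df = (2, 25)
p-value (upper-tail) = 0.00003
At α=0.1: p < α → reject H₀

reject H₀: yes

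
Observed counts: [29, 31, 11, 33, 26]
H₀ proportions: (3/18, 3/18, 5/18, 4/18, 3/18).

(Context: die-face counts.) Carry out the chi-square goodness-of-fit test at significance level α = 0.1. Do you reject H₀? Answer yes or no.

n = 130; E_i = n·p_i = [21.67, 21.67, 36.11, 28.89, 21.67]
χ² = (29−21.67)²/21.67 + (31−21.67)²/21.67 + (11−36.11)²/36.11 + (33−28.89)²/28.89 + (26−21.67)²/21.67 = 25.4162
df = 4
p-value (upper-tail) = 0.00004
At α=0.1: p < α → reject H₀

reject H₀: yes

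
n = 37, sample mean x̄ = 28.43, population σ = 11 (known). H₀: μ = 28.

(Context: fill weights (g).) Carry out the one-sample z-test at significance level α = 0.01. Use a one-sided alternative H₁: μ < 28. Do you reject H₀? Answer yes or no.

reject H₀: no

SE = σ/√n = 11/√37 = 1.8084
z = (x̄−μ₀)/SE = (28.43−28)/1.8084 = 0.2378
p-value (one-sided, H₁ less) = 0.59397
At α=0.01: p ≥ α → fail to reject H₀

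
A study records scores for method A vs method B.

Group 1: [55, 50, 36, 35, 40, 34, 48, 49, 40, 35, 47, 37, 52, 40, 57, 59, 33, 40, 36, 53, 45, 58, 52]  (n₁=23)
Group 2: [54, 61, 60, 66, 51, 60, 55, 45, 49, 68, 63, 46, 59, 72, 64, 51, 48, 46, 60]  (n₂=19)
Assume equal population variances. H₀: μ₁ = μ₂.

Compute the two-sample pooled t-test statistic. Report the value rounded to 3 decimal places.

test statistic = -4.601

x̄₁=44.826, s₁=8.569, n₁=23
x̄₂=56.737, s₂=8.075, n₂=19
s_p² = [22·8.569² + 18·8.075²]/40 = 69.7247
SE = √(s_p²·(1/23+1/19)) = 2.5887
t = (44.826−56.737)/2.5887 = -4.6011
df = 40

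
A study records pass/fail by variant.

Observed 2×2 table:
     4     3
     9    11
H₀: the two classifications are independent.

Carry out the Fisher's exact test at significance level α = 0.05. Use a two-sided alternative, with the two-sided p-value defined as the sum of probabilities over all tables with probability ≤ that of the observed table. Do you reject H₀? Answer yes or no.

reject H₀: no

Margins: r₁=7, r₂=20, c₁=13, c₂=14, n=27
p_obs = C(7,4)·C(20,9)/C(27,13); sum pmf over tables with pmf ≤ p_obs
p-value (two-sided) = 0.67762
At α=0.05: p ≥ α → fail to reject H₀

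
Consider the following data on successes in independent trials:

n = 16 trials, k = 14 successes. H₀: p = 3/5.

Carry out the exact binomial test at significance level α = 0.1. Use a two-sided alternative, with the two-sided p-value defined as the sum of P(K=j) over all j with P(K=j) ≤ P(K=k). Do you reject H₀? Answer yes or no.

Exact binomial: n=16, k=14, p₀=3/5=0.6000
P(X=j) = C(n,j)·p₀^j·(1−p₀)^(n−j); p = Σ P(X=j) over j with P(X=j) ≤ P(X=14)
p-value (two-sided) = 0.03748
At α=0.1: p < α → reject H₀

reject H₀: yes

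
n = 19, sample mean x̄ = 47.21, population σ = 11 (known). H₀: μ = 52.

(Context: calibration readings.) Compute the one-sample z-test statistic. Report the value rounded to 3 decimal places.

test statistic = -1.898

SE = σ/√n = 11/√19 = 2.5236
z = (x̄−μ₀)/SE = (47.21−52)/2.5236 = -1.8981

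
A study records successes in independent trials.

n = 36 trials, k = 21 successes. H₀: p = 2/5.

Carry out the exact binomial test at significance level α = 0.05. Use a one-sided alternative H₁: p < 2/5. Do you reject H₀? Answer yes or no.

Exact binomial: n=36, k=21, p₀=2/5=0.4000
P(X≤21) from Σ C(n,i)·p₀^i·(1−p₀)^(n−i)
p-value (one-sided, H₁ less) = 0.99154
At α=0.05: p ≥ α → fail to reject H₀

reject H₀: no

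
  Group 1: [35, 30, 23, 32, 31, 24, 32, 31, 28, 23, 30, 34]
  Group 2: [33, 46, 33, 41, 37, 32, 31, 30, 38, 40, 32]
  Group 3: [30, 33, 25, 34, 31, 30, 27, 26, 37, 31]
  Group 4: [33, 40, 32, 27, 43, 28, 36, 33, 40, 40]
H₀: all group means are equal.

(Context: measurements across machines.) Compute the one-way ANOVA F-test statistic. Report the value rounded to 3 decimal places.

test statistic = 5.373

Group means [29.42, 35.73, 30.40, 35.20], grand mean 32.605
SSB = Σnᵢ(x̄ᵢ−x̄)² = 345.181; SSW = ΣΣ(x−x̄ᵢ)² = 835.098
MSB = 345.181/3 = 115.0602; MSW = 835.098/39 = 21.4128
F = MSB/MSW = 5.3734
df = (3, 39)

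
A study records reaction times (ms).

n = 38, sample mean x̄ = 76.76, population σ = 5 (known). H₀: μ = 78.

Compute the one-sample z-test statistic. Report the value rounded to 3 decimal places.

SE = σ/√n = 5/√38 = 0.8111
z = (x̄−μ₀)/SE = (76.76−78)/0.8111 = -1.5288

test statistic = -1.529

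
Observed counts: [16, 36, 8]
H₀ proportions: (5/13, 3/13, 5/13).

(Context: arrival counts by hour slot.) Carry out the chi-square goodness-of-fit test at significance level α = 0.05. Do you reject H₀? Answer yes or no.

n = 60; E_i = n·p_i = [23.08, 13.85, 23.08]
χ² = (16−23.08)²/23.08 + (36−13.85)²/13.85 + (8−23.08)²/23.08 = 47.4667
df = 2
p-value (upper-tail) = 0.00000
At α=0.05: p < α → reject H₀

reject H₀: yes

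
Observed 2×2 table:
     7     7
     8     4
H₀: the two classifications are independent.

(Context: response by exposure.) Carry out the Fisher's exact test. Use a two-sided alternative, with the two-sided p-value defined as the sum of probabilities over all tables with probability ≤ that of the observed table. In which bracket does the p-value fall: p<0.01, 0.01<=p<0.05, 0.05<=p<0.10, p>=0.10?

Margins: r₁=14, r₂=12, c₁=15, c₂=11, n=26
p_obs = C(14,7)·C(12,8)/C(26,15); sum pmf over tables with pmf ≤ p_obs
p-value (two-sided) = 0.45274
→ bracket: p>=0.10

p-value bracket: p>=0.10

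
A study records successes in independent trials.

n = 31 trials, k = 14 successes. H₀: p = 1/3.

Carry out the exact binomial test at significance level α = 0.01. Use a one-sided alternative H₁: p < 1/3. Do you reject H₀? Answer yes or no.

Exact binomial: n=31, k=14, p₀=1/3=0.3333
P(X≤14) from Σ C(n,i)·p₀^i·(1−p₀)^(n−i)
p-value (one-sided, H₁ less) = 0.94109
At α=0.01: p ≥ α → fail to reject H₀

reject H₀: no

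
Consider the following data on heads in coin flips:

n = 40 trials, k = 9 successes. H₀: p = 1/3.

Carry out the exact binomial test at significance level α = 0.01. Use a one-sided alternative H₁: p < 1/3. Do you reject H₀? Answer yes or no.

Exact binomial: n=40, k=9, p₀=1/3=0.3333
P(X≤9) from Σ C(n,i)·p₀^i·(1−p₀)^(n−i)
p-value (one-sided, H₁ less) = 0.09657
At α=0.01: p ≥ α → fail to reject H₀

reject H₀: no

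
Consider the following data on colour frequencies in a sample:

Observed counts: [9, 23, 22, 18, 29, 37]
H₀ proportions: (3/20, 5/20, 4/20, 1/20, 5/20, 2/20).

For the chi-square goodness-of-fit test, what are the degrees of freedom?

degrees of freedom = 5

df = k − 1 = 6 − 1 = 5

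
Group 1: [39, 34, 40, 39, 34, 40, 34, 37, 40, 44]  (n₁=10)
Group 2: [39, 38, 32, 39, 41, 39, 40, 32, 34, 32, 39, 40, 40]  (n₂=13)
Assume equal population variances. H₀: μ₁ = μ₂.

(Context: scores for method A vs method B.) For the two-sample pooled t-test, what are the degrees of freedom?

df = n₁ + n₂ − 2 = 10 + 13 − 2 = 21

degrees of freedom = 21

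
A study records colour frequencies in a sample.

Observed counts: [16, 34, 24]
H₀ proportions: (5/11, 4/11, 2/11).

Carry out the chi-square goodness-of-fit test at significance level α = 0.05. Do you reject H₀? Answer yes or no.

n = 74; E_i = n·p_i = [33.64, 26.91, 13.45]
χ² = (16−33.64)²/33.64 + (34−26.91)²/26.91 + (24−13.45)²/13.45 = 19.3811
df = 2
p-value (upper-tail) = 0.00006
At α=0.05: p < α → reject H₀

reject H₀: yes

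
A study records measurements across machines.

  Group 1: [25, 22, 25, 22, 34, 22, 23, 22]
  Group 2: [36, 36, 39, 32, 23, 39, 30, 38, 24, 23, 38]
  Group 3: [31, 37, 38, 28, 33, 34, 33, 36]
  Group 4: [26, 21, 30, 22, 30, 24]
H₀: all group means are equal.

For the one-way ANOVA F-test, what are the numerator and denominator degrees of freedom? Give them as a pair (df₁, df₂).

degrees of freedom = [3, 29]

k = 4 groups, N = 33 total
df = (k−1, N−k) = (4−1, 33−4) = (3, 29)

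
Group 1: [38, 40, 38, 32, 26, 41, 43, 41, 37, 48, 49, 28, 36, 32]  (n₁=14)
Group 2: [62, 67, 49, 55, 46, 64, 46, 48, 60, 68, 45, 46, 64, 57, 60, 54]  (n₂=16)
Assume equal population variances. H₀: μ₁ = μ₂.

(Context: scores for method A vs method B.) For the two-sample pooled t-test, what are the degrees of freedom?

df = n₁ + n₂ − 2 = 14 + 16 − 2 = 28

degrees of freedom = 28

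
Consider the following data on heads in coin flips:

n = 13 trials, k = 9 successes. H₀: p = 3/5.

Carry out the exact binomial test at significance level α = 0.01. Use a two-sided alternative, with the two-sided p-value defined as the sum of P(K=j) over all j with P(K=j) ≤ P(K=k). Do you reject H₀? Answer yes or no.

Exact binomial: n=13, k=9, p₀=3/5=0.6000
P(X=j) = C(n,j)·p₀^j·(1−p₀)^(n−j); p = Σ P(X=j) over j with P(X=j) ≤ P(X=9)
p-value (two-sided) = 0.58189
At α=0.01: p ≥ α → fail to reject H₀

reject H₀: no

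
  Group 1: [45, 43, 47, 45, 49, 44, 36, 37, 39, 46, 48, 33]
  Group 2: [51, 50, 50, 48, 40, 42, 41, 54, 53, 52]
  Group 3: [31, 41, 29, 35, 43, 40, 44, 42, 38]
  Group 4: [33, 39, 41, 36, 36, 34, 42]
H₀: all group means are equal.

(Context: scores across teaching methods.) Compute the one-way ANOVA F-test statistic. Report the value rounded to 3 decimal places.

Group means [42.67, 48.10, 38.11, 37.29], grand mean 42.026
SSB = Σnᵢ(x̄ᵢ−x̄)² = 669.090; SSW = ΣΣ(x−x̄ᵢ)² = 837.884
MSB = 669.090/3 = 223.0299; MSW = 837.884/34 = 24.6437
F = MSB/MSW = 9.0502
df = (3, 34)

test statistic = 9.050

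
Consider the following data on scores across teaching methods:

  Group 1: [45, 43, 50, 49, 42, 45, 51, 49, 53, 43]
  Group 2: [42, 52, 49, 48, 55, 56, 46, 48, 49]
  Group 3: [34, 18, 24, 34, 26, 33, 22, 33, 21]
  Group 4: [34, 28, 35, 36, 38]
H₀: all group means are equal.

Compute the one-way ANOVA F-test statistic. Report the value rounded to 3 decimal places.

test statistic = 42.571

Group means [47.00, 49.44, 27.22, 34.20], grand mean 40.333
SSB = Σnᵢ(x̄ᵢ−x̄)² = 2926.756; SSW = ΣΣ(x−x̄ᵢ)² = 664.578
MSB = 2926.756/3 = 975.5852; MSW = 664.578/29 = 22.9165
F = MSB/MSW = 42.5713
df = (3, 29)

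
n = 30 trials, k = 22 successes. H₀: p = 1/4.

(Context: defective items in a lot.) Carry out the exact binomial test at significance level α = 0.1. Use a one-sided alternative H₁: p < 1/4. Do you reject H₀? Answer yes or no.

reject H₀: no

Exact binomial: n=30, k=22, p₀=1/4=0.2500
P(X≤22) from Σ C(n,i)·p₀^i·(1−p₀)^(n−i)
p-value (one-sided, H₁ less) = 1.00000
At α=0.1: p ≥ α → fail to reject H₀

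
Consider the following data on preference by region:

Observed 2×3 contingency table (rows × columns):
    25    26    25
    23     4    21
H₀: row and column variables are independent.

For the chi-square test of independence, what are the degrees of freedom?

df = (r−1)(c−1) = (2−1)·(3−1) = 2

degrees of freedom = 2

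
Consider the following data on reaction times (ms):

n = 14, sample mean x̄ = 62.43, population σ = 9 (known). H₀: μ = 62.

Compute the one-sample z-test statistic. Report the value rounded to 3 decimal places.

SE = σ/√n = 9/√14 = 2.4054
z = (x̄−μ₀)/SE = (62.43−62)/2.4054 = 0.1788

test statistic = 0.179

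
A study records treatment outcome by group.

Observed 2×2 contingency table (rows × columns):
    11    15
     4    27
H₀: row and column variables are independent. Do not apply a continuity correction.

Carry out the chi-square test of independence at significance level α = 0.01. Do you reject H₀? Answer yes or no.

Row totals [26, 31], col totals [15, 42], n=57
χ² = (11−6.84)²/6.84 + (15−19.16)²/19.16 + (4−8.16)²/8.16 + (27−22.84)²/22.84 = 6.3052
df = 1
p-value (upper-tail) = 0.01204
At α=0.01: p ≥ α → fail to reject H₀

reject H₀: no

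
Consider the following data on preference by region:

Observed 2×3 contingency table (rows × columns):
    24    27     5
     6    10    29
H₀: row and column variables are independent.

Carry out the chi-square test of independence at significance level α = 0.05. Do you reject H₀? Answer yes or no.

Row totals [56, 45], col totals [30, 37, 34], n=101
χ² = (24−16.63)²/16.63 + (27−20.51)²/20.51 + (5−18.85)²/18.85 + (6−13.37)²/13.37 + (10−16.49)²/16.49 + (29−15.15)²/15.15 = 34.7664
df = 2
p-value (upper-tail) = 0.00000
At α=0.05: p < α → reject H₀

reject H₀: yes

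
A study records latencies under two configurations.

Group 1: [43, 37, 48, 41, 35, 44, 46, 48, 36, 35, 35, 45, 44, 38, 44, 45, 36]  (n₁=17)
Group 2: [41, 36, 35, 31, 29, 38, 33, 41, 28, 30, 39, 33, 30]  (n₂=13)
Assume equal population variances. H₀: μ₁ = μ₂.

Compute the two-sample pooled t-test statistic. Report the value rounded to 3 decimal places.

x̄₁=41.176, s₁=4.799, n₁=17
x̄₂=34.154, s₂=4.543, n₂=13
s_p² = [16·4.799² + 12·4.543²]/28 = 22.0058
SE = √(s_p²·(1/17+1/13)) = 1.7284
t = (41.176−34.154)/1.7284 = 4.0632
df = 28

test statistic = 4.063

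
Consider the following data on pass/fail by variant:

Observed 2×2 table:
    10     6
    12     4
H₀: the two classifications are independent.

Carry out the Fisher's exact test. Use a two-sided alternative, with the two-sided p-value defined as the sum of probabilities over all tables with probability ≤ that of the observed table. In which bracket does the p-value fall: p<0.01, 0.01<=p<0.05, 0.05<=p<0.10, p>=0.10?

Margins: r₁=16, r₂=16, c₁=22, c₂=10, n=32
p_obs = C(16,10)·C(16,12)/C(32,22); sum pmf over tables with pmf ≤ p_obs
p-value (two-sided) = 0.70425
→ bracket: p>=0.10

p-value bracket: p>=0.10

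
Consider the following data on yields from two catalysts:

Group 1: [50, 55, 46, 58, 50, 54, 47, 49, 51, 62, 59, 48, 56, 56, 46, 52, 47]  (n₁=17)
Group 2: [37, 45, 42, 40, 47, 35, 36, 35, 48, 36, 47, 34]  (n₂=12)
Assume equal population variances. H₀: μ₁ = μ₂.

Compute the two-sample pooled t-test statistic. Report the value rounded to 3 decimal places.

x̄₁=52.118, s₁=4.910, n₁=17
x̄₂=40.167, s₂=5.374, n₂=12
s_p² = [16·4.910² + 11·5.374²]/27 = 26.0530
SE = √(s_p²·(1/17+1/12)) = 1.9245
t = (52.118−40.167)/1.9245 = 6.2100
df = 27

test statistic = 6.210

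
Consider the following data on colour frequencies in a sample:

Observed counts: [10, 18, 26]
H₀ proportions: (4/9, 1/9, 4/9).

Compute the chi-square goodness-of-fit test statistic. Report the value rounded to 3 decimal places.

n = 54; E_i = n·p_i = [24.00, 6.00, 24.00]
χ² = (10−24.00)²/24.00 + (18−6.00)²/6.00 + (26−24.00)²/24.00 = 32.3333
df = 2

test statistic = 32.333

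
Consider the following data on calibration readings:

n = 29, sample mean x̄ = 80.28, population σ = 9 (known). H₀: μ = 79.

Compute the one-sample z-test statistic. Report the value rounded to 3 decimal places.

test statistic = 0.766

SE = σ/√n = 9/√29 = 1.6713
z = (x̄−μ₀)/SE = (80.28−79)/1.6713 = 0.7659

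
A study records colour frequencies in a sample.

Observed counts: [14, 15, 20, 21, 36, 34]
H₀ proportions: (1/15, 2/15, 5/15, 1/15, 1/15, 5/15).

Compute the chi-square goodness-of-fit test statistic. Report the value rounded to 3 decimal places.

n = 140; E_i = n·p_i = [9.33, 18.67, 46.67, 9.33, 9.33, 46.67]
χ² = (14−9.33)²/9.33 + (15−18.67)²/18.67 + (20−46.67)²/46.67 + (21−9.33)²/9.33 + (36−9.33)²/9.33 + (34−46.67)²/46.67 = 112.5036
df = 5

test statistic = 112.504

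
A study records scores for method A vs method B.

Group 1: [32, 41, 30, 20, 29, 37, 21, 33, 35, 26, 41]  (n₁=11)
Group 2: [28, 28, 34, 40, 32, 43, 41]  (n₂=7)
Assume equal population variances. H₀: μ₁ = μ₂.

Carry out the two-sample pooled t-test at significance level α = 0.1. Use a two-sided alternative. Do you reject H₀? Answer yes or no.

reject H₀: no

x̄₁=31.364, s₁=7.117, n₁=11
x̄₂=35.143, s₂=6.230, n₂=7
s_p² = [10·7.117² + 6·6.230²]/16 = 46.2127
SE = √(s_p²·(1/11+1/7)) = 3.2868
t = (31.364−35.143)/3.2868 = -1.1498
df = 16
p-value (two-sided) = 0.26711
At α=0.1: p ≥ α → fail to reject H₀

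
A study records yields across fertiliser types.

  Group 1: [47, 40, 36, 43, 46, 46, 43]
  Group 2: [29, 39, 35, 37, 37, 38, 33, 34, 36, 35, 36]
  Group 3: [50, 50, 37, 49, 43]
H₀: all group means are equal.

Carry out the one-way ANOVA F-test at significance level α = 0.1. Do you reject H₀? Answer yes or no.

reject H₀: yes

Group means [43.00, 35.36, 45.80], grand mean 39.957
SSB = Σnᵢ(x̄ᵢ−x̄)² = 467.611; SSW = ΣΣ(x−x̄ᵢ)² = 297.345
MSB = 467.611/2 = 233.8055; MSW = 297.345/20 = 14.8673
F = MSB/MSW = 15.7262
df = (2, 20)
p-value (upper-tail) = 0.00008
At α=0.1: p < α → reject H₀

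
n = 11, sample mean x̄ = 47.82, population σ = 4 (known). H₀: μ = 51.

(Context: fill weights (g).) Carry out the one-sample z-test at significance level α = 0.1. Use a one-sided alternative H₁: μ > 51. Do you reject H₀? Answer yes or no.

reject H₀: no

SE = σ/√n = 4/√11 = 1.2060
z = (x̄−μ₀)/SE = (47.82−51)/1.2060 = -2.6367
p-value (one-sided, H₁ greater) = 0.99581
At α=0.1: p ≥ α → fail to reject H₀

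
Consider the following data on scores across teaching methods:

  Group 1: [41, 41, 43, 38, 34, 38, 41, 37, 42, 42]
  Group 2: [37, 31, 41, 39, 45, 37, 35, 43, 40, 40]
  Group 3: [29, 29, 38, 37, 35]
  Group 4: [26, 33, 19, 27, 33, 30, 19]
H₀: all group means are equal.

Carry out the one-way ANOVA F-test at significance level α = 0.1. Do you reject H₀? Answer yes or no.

Group means [39.70, 38.80, 33.60, 26.71], grand mean 35.625
SSB = Σnᵢ(x̄ᵢ−x̄)² = 843.171; SSW = ΣΣ(x−x̄ᵢ)² = 502.329
MSB = 843.171/3 = 281.0571; MSW = 502.329/28 = 17.9403
F = MSB/MSW = 15.6662
df = (3, 28)
p-value (upper-tail) = 0.00000
At α=0.1: p < α → reject H₀

reject H₀: yes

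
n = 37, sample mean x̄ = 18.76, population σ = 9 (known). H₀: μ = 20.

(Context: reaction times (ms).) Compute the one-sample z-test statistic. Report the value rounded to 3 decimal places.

test statistic = -0.838

SE = σ/√n = 9/√37 = 1.4796
z = (x̄−μ₀)/SE = (18.76−20)/1.4796 = -0.8381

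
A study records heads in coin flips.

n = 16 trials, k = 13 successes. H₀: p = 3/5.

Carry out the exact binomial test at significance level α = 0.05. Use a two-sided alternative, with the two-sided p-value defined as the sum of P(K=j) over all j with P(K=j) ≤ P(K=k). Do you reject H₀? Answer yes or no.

reject H₀: no

Exact binomial: n=16, k=13, p₀=3/5=0.6000
P(X=j) = C(n,j)·p₀^j·(1−p₀)^(n−j); p = Σ P(X=j) over j with P(X=j) ≤ P(X=13)
p-value (two-sided) = 0.12347
At α=0.05: p ≥ α → fail to reject H₀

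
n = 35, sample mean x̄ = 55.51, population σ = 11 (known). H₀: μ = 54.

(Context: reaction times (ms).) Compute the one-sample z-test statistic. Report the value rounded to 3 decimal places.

SE = σ/√n = 11/√35 = 1.8593
z = (x̄−μ₀)/SE = (55.51−54)/1.8593 = 0.8121

test statistic = 0.812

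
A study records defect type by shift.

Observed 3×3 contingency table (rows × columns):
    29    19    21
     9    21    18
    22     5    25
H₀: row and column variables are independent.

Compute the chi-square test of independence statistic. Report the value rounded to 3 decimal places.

test statistic = 18.698

Row totals [69, 48, 52], col totals [60, 45, 64], n=169
χ² = (29−24.50)²/24.50 + (19−18.37)²/18.37 + (21−26.13)²/26.13 + (9−17.04)²/17.04 + (21−12.78)²/12.78 + (18−18.18)²/18.18 + (22−18.46)²/18.46 + (5−13.85)²/13.85 + (25−19.69)²/19.69 = 18.6984
df = 4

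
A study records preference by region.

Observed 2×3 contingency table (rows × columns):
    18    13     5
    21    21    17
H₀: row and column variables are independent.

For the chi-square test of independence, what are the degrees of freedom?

df = (r−1)(c−1) = (2−1)·(3−1) = 2

degrees of freedom = 2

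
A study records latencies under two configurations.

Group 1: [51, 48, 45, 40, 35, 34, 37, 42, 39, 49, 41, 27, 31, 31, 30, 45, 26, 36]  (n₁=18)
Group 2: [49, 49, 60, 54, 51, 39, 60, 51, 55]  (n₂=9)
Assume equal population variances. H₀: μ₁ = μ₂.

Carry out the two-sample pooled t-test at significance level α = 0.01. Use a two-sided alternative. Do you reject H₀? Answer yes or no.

x̄₁=38.167, s₁=7.571, n₁=18
x̄₂=52.000, s₂=6.423, n₂=9
s_p² = [17·7.571² + 8·6.423²]/25 = 52.1800
SE = √(s_p²·(1/18+1/9)) = 2.9490
t = (38.167−52.000)/2.9490 = -4.6908
df = 25
p-value (two-sided) = 0.00008
At α=0.01: p < α → reject H₀

reject H₀: yes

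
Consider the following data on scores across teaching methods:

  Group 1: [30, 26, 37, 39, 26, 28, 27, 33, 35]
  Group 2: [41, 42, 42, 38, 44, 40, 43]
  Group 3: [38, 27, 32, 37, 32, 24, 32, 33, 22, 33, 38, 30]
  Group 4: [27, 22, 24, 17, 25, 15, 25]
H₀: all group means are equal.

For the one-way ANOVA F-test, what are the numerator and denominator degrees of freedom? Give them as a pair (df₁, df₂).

degrees of freedom = [3, 31]

k = 4 groups, N = 35 total
df = (k−1, N−k) = (4−1, 35−4) = (3, 31)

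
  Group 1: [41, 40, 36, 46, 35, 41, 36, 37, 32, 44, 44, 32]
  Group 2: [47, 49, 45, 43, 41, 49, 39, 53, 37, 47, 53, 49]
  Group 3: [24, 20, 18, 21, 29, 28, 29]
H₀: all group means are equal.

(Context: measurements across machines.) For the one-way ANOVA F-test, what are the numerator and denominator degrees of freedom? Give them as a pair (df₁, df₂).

degrees of freedom = [2, 28]

k = 3 groups, N = 31 total
df = (k−1, N−k) = (3−1, 31−3) = (2, 28)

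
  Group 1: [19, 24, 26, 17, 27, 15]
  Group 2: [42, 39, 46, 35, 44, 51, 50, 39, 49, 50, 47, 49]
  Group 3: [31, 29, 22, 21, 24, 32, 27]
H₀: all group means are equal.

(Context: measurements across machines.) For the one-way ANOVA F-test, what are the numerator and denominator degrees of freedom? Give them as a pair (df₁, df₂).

degrees of freedom = [2, 22]

k = 3 groups, N = 25 total
df = (k−1, N−k) = (3−1, 25−3) = (2, 22)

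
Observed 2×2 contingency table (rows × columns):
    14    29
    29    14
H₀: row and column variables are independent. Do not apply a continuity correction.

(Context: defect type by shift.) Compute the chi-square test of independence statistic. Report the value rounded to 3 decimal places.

test statistic = 10.465

Row totals [43, 43], col totals [43, 43], n=86
χ² = (14−21.50)²/21.50 + (29−21.50)²/21.50 + (29−21.50)²/21.50 + (14−21.50)²/21.50 = 10.4651
df = 1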